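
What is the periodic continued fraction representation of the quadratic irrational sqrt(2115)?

[45; (1, 90)]

Write x_i = (sqrt(2115) + m_i)/d_i with (m_0, d_0) = (0, 1). a_0 = floor(sqrt(2115)) = 45, since 45^2 = 2025 <= 2115 < 2116 = 46^2.
Iterate m_{i+1} = d_i*a_i - m_i, d_{i+1} = (2115 - m_{i+1}^2)/d_i, a_{i+1} = floor((a_0 + m_{i+1})/d_{i+1}):
  m_1 = 1*45 - 0 = 45, d_1 = (2115 - 45^2)/1 = 90/1 = 90, a_1 = floor((45 + 45)/90) = 1.
  m_2 = 90*1 - 45 = 45, d_2 = (2115 - 45^2)/90 = 90/90 = 1, a_2 = floor((45 + 45)/1) = 90.
  m_3 = 1*90 - 45 = 45, d_3 = (2115 - 45^2)/1 = 90/1 = 90: (m_3, d_3) = (m_1, d_1) = (45, 90), so from here the quotients repeat a_1, a_2; the period length is 2.
Hence the expansion of sqrt(2115) is a_0 = 45 followed by the repeating block 1, 90 (period 2).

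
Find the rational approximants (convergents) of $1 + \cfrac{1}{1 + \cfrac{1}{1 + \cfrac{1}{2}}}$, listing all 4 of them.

1/1, 2/1, 3/2, 8/5

Using the convergent recurrence p_i = a_i*p_{i-1} + p_{i-2}, q_i = a_i*q_{i-1} + q_{i-2} with p_{-2}=0, p_{-1}=1, q_{-2}=1, q_{-1}=0:
  i=0: a_0=1, p_0 = 1*1 + 0 = 1, q_0 = 1*0 + 1 = 1.
  i=1: a_1=1, p_1 = 1*1 + 1 = 2, q_1 = 1*1 + 0 = 1.
  i=2: a_2=1, p_2 = 1*2 + 1 = 3, q_2 = 1*1 + 1 = 2.
  i=3: a_3=2, p_3 = 2*3 + 2 = 8, q_3 = 2*2 + 1 = 5.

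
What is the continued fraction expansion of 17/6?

Run the Euclidean algorithm on 17 and 6; the successive quotients are the partial quotients a_0, a_1, ... (each step inverts the fractional part left over by the previous one):
  17 = 2*6 + 5, so a_0 = 2.
  6 = 1*5 + 1, so a_1 = 1.
  5 = 5*1 + 0, so a_2 = 5.
The remainder reaches 0 after 3 divisions, so the expansion has 3 partial quotients, read off in order.

[2; 1, 5]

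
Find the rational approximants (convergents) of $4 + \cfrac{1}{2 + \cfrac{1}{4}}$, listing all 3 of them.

4/1, 9/2, 40/9

Using the convergent recurrence p_i = a_i*p_{i-1} + p_{i-2}, q_i = a_i*q_{i-1} + q_{i-2} with p_{-2}=0, p_{-1}=1, q_{-2}=1, q_{-1}=0:
  i=0: a_0=4, p_0 = 4*1 + 0 = 4, q_0 = 4*0 + 1 = 1.
  i=1: a_1=2, p_1 = 2*4 + 1 = 9, q_1 = 2*1 + 0 = 2.
  i=2: a_2=4, p_2 = 4*9 + 4 = 40, q_2 = 4*2 + 1 = 9.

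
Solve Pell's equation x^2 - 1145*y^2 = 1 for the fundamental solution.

(x, y) = (3135009, 92648)

First expand sqrt(1145) as a continued fraction. With x_i = (sqrt(1145) + m_i)/d_i and (m_0, d_0) = (0, 1): a_0 = floor(sqrt(1145)) = 33, since 33^2 = 1089 <= 1145 < 1156 = 34^2.
Iterate m_{i+1} = d_i*a_i - m_i, d_{i+1} = (1145 - m_{i+1}^2)/d_i, a_{i+1} = floor((a_0 + m_{i+1})/d_{i+1}):
  m_1 = 1*33 - 0 = 33, d_1 = (1145 - 33^2)/1 = 56/1 = 56, a_1 = floor((33 + 33)/56) = 1.
  m_2 = 56*1 - 33 = 23, d_2 = (1145 - 23^2)/56 = 616/56 = 11, a_2 = floor((33 + 23)/11) = 5.
  m_3 = 11*5 - 23 = 32, d_3 = (1145 - 32^2)/11 = 121/11 = 11, a_3 = floor((33 + 32)/11) = 5.
  m_4 = 11*5 - 32 = 23, d_4 = (1145 - 23^2)/11 = 616/11 = 56, a_4 = floor((33 + 23)/56) = 1.
  m_5 = 56*1 - 23 = 33, d_5 = (1145 - 33^2)/56 = 56/56 = 1, a_5 = floor((33 + 33)/1) = 66.
  m_6 = 1*66 - 33 = 33, d_6 = (1145 - 33^2)/1 = 56/1 = 56: (m_6, d_6) = (m_1, d_1) = (33, 56), so from here the quotients repeat a_1, ..., a_5; the period length is 5.
So sqrt(1145) = [33; (1, 5, 5, 1, 66)] with period length k = 5.
k is odd, so (p_{k-1}, q_{k-1}) only solves x^2 - 1145y^2 = -1 and the fundamental solution of x^2 - 1145y^2 = 1 is (p_{2k-1}, q_{2k-1}) = (p_9, q_9); compute convergents through index 9, running through the period twice.
Convergents (p_i = a_i*p_{i-1} + p_{i-2}, q_i = a_i*q_{i-1} + q_{i-2} with p_{-2}=0, p_{-1}=1, q_{-2}=1, q_{-1}=0):
  i=0: a_0=33, p_0 = 33*1 + 0 = 33, q_0 = 33*0 + 1 = 1.
  i=1: a_1=1, p_1 = 1*33 + 1 = 34, q_1 = 1*1 + 0 = 1.
  i=2: a_2=5, p_2 = 5*34 + 33 = 203, q_2 = 5*1 + 1 = 6.
  i=3: a_3=5, p_3 = 5*203 + 34 = 1049, q_3 = 5*6 + 1 = 31.
  i=4: a_4=1, p_4 = 1*1049 + 203 = 1252, q_4 = 1*31 + 6 = 37.
  i=5: a_5=66, p_5 = 66*1252 + 1049 = 83681, q_5 = 66*37 + 31 = 2473.
  i=6: a_6=1, p_6 = 1*83681 + 1252 = 84933, q_6 = 1*2473 + 37 = 2510.
  i=7: a_7=5, p_7 = 5*84933 + 83681 = 508346, q_7 = 5*2510 + 2473 = 15023.
  i=8: a_8=5, p_8 = 5*508346 + 84933 = 2626663, q_8 = 5*15023 + 2510 = 77625.
  i=9: a_9=1, p_9 = 1*2626663 + 508346 = 3135009, q_9 = 1*77625 + 15023 = 92648.
Indeed p_4^2 - 1145*q_4^2 = 1567504 - 1567505 = -1, not +1.
Check: 3135009^2 - 1145*92648^2 = 9828281430081 - 9828281430080 = 1, so (x, y) = (3135009, 92648) solves the equation, and by the theorem it is the least positive solution.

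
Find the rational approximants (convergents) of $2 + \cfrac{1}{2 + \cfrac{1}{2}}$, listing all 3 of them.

Using the convergent recurrence p_i = a_i*p_{i-1} + p_{i-2}, q_i = a_i*q_{i-1} + q_{i-2} with p_{-2}=0, p_{-1}=1, q_{-2}=1, q_{-1}=0:
  i=0: a_0=2, p_0 = 2*1 + 0 = 2, q_0 = 2*0 + 1 = 1.
  i=1: a_1=2, p_1 = 2*2 + 1 = 5, q_1 = 2*1 + 0 = 2.
  i=2: a_2=2, p_2 = 2*5 + 2 = 12, q_2 = 2*2 + 1 = 5.

2/1, 5/2, 12/5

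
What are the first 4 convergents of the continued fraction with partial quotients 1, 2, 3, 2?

1/1, 3/2, 10/7, 23/16

Using the convergent recurrence p_i = a_i*p_{i-1} + p_{i-2}, q_i = a_i*q_{i-1} + q_{i-2} with p_{-2}=0, p_{-1}=1, q_{-2}=1, q_{-1}=0:
  i=0: a_0=1, p_0 = 1*1 + 0 = 1, q_0 = 1*0 + 1 = 1.
  i=1: a_1=2, p_1 = 2*1 + 1 = 3, q_1 = 2*1 + 0 = 2.
  i=2: a_2=3, p_2 = 3*3 + 1 = 10, q_2 = 3*2 + 1 = 7.
  i=3: a_3=2, p_3 = 2*10 + 3 = 23, q_3 = 2*7 + 2 = 16.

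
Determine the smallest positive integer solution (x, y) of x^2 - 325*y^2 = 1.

First expand sqrt(325) as a continued fraction. With x_i = (sqrt(325) + m_i)/d_i and (m_0, d_0) = (0, 1): a_0 = floor(sqrt(325)) = 18, since 18^2 = 324 <= 325 < 361 = 19^2.
Iterate m_{i+1} = d_i*a_i - m_i, d_{i+1} = (325 - m_{i+1}^2)/d_i, a_{i+1} = floor((a_0 + m_{i+1})/d_{i+1}):
  m_1 = 1*18 - 0 = 18, d_1 = (325 - 18^2)/1 = 1/1 = 1, a_1 = floor((18 + 18)/1) = 36.
  m_2 = 1*36 - 18 = 18, d_2 = (325 - 18^2)/1 = 1/1 = 1: (m_2, d_2) = (m_1, d_1) = (18, 1), so from here the quotient a_1 repeats; the period length is 1.
So sqrt(325) = [18; (36)] with period length k = 1.
k is odd, so (p_{k-1}, q_{k-1}) only solves x^2 - 325y^2 = -1 and the fundamental solution of x^2 - 325y^2 = 1 is (p_{2k-1}, q_{2k-1}) = (p_1, q_1); compute convergents through index 1, running through the period twice.
Convergents (p_i = a_i*p_{i-1} + p_{i-2}, q_i = a_i*q_{i-1} + q_{i-2} with p_{-2}=0, p_{-1}=1, q_{-2}=1, q_{-1}=0):
  i=0: a_0=18, p_0 = 18*1 + 0 = 18, q_0 = 18*0 + 1 = 1.
  i=1: a_1=36, p_1 = 36*18 + 1 = 649, q_1 = 36*1 + 0 = 36.
Indeed p_0^2 - 325*q_0^2 = 324 - 325 = -1, not +1.
Check: 649^2 - 325*36^2 = 421201 - 421200 = 1, so (x, y) = (649, 36) solves the equation, and by the theorem it is the least positive solution.

(x, y) = (649, 36)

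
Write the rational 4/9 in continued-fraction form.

[0; 2, 4]

Run the Euclidean algorithm on 4 and 9; the successive quotients are the partial quotients a_0, a_1, ... (each step inverts the fractional part left over by the previous one):
  4 = 0*9 + 4, so a_0 = 0.
  9 = 2*4 + 1, so a_1 = 2.
  4 = 4*1 + 0, so a_2 = 4.
The remainder reaches 0 after 3 divisions, so the expansion has 3 partial quotients, read off in order.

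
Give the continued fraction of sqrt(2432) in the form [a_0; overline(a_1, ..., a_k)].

Write x_i = (sqrt(2432) + m_i)/d_i with (m_0, d_0) = (0, 1). a_0 = floor(sqrt(2432)) = 49, since 49^2 = 2401 <= 2432 < 2500 = 50^2.
Iterate m_{i+1} = d_i*a_i - m_i, d_{i+1} = (2432 - m_{i+1}^2)/d_i, a_{i+1} = floor((a_0 + m_{i+1})/d_{i+1}):
  m_1 = 1*49 - 0 = 49, d_1 = (2432 - 49^2)/1 = 31/1 = 31, a_1 = floor((49 + 49)/31) = 3.
  m_2 = 31*3 - 49 = 44, d_2 = (2432 - 44^2)/31 = 496/31 = 16, a_2 = floor((49 + 44)/16) = 5.
  m_3 = 16*5 - 44 = 36, d_3 = (2432 - 36^2)/16 = 1136/16 = 71, a_3 = floor((49 + 36)/71) = 1.
  m_4 = 71*1 - 36 = 35, d_4 = (2432 - 35^2)/71 = 1207/71 = 17, a_4 = floor((49 + 35)/17) = 4.
  m_5 = 17*4 - 35 = 33, d_5 = (2432 - 33^2)/17 = 1343/17 = 79, a_5 = floor((49 + 33)/79) = 1.
  m_6 = 79*1 - 33 = 46, d_6 = (2432 - 46^2)/79 = 316/79 = 4, a_6 = floor((49 + 46)/4) = 23.
  m_7 = 4*23 - 46 = 46, d_7 = (2432 - 46^2)/4 = 316/4 = 79, a_7 = floor((49 + 46)/79) = 1.
  m_8 = 79*1 - 46 = 33, d_8 = (2432 - 33^2)/79 = 1343/79 = 17, a_8 = floor((49 + 33)/17) = 4.
  m_9 = 17*4 - 33 = 35, d_9 = (2432 - 35^2)/17 = 1207/17 = 71, a_9 = floor((49 + 35)/71) = 1.
  m_10 = 71*1 - 35 = 36, d_10 = (2432 - 36^2)/71 = 1136/71 = 16, a_10 = floor((49 + 36)/16) = 5.
  m_11 = 16*5 - 36 = 44, d_11 = (2432 - 44^2)/16 = 496/16 = 31, a_11 = floor((49 + 44)/31) = 3.
  m_12 = 31*3 - 44 = 49, d_12 = (2432 - 49^2)/31 = 31/31 = 1, a_12 = floor((49 + 49)/1) = 98.
  m_13 = 1*98 - 49 = 49, d_13 = (2432 - 49^2)/1 = 31/1 = 31: (m_13, d_13) = (m_1, d_1) = (49, 31), so from here the quotients repeat a_1, ..., a_12; the period length is 12.
Hence the expansion of sqrt(2432) is a_0 = 49 followed by the repeating block 3, 5, 1, 4, 1, 23, 1, 4, 1, 5, 3, 98 (period 12).

[49; overline(3, 5, 1, 4, 1, 23, 1, 4, 1, 5, 3, 98)]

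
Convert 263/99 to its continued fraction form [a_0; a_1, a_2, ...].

[2; 1, 1, 1, 10, 3]

Run the Euclidean algorithm on 263 and 99; the successive quotients are the partial quotients a_0, a_1, ... (each step inverts the fractional part left over by the previous one):
  263 = 2*99 + 65, so a_0 = 2.
  99 = 1*65 + 34, so a_1 = 1.
  65 = 1*34 + 31, so a_2 = 1.
  34 = 1*31 + 3, so a_3 = 1.
  31 = 10*3 + 1, so a_4 = 10.
  3 = 3*1 + 0, so a_5 = 3.
The remainder reaches 0 after 6 divisions, so the expansion has 6 partial quotients, read off in order.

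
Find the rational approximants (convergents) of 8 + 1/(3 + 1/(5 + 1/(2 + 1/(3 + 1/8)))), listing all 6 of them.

Using the convergent recurrence p_i = a_i*p_{i-1} + p_{i-2}, q_i = a_i*q_{i-1} + q_{i-2} with p_{-2}=0, p_{-1}=1, q_{-2}=1, q_{-1}=0:
  i=0: a_0=8, p_0 = 8*1 + 0 = 8, q_0 = 8*0 + 1 = 1.
  i=1: a_1=3, p_1 = 3*8 + 1 = 25, q_1 = 3*1 + 0 = 3.
  i=2: a_2=5, p_2 = 5*25 + 8 = 133, q_2 = 5*3 + 1 = 16.
  i=3: a_3=2, p_3 = 2*133 + 25 = 291, q_3 = 2*16 + 3 = 35.
  i=4: a_4=3, p_4 = 3*291 + 133 = 1006, q_4 = 3*35 + 16 = 121.
  i=5: a_5=8, p_5 = 8*1006 + 291 = 8339, q_5 = 8*121 + 35 = 1003.

8/1, 25/3, 133/16, 291/35, 1006/121, 8339/1003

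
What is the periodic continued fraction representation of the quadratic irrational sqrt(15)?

Write x_i = (sqrt(15) + m_i)/d_i with (m_0, d_0) = (0, 1). a_0 = floor(sqrt(15)) = 3, since 3^2 = 9 <= 15 < 16 = 4^2.
Iterate m_{i+1} = d_i*a_i - m_i, d_{i+1} = (15 - m_{i+1}^2)/d_i, a_{i+1} = floor((a_0 + m_{i+1})/d_{i+1}):
  m_1 = 1*3 - 0 = 3, d_1 = (15 - 3^2)/1 = 6/1 = 6, a_1 = floor((3 + 3)/6) = 1.
  m_2 = 6*1 - 3 = 3, d_2 = (15 - 3^2)/6 = 6/6 = 1, a_2 = floor((3 + 3)/1) = 6.
  m_3 = 1*6 - 3 = 3, d_3 = (15 - 3^2)/1 = 6/1 = 6: (m_3, d_3) = (m_1, d_1) = (3, 6), so from here the quotients repeat a_1, a_2; the period length is 2.
Hence the expansion of sqrt(15) is a_0 = 3 followed by the repeating block 1, 6 (period 2).

[3; (1, 6)]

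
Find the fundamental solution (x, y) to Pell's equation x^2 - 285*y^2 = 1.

(x, y) = (2431, 144)

First expand sqrt(285) as a continued fraction. With x_i = (sqrt(285) + m_i)/d_i and (m_0, d_0) = (0, 1): a_0 = floor(sqrt(285)) = 16, since 16^2 = 256 <= 285 < 289 = 17^2.
Iterate m_{i+1} = d_i*a_i - m_i, d_{i+1} = (285 - m_{i+1}^2)/d_i, a_{i+1} = floor((a_0 + m_{i+1})/d_{i+1}):
  m_1 = 1*16 - 0 = 16, d_1 = (285 - 16^2)/1 = 29/1 = 29, a_1 = floor((16 + 16)/29) = 1.
  m_2 = 29*1 - 16 = 13, d_2 = (285 - 13^2)/29 = 116/29 = 4, a_2 = floor((16 + 13)/4) = 7.
  m_3 = 4*7 - 13 = 15, d_3 = (285 - 15^2)/4 = 60/4 = 15, a_3 = floor((16 + 15)/15) = 2.
  m_4 = 15*2 - 15 = 15, d_4 = (285 - 15^2)/15 = 60/15 = 4, a_4 = floor((16 + 15)/4) = 7.
  m_5 = 4*7 - 15 = 13, d_5 = (285 - 13^2)/4 = 116/4 = 29, a_5 = floor((16 + 13)/29) = 1.
  m_6 = 29*1 - 13 = 16, d_6 = (285 - 16^2)/29 = 29/29 = 1, a_6 = floor((16 + 16)/1) = 32.
  m_7 = 1*32 - 16 = 16, d_7 = (285 - 16^2)/1 = 29/1 = 29: (m_7, d_7) = (m_1, d_1) = (16, 29), so from here the quotients repeat a_1, ..., a_6; the period length is 6.
So sqrt(285) = [16; (1, 7, 2, 7, 1, 32)] with period length k = 6.
k is even, so the fundamental solution of x^2 - 285y^2 = 1 is (p_{k-1}, q_{k-1}) = (p_5, q_5); compute convergents through index 5.
Convergents (p_i = a_i*p_{i-1} + p_{i-2}, q_i = a_i*q_{i-1} + q_{i-2} with p_{-2}=0, p_{-1}=1, q_{-2}=1, q_{-1}=0):
  i=0: a_0=16, p_0 = 16*1 + 0 = 16, q_0 = 16*0 + 1 = 1.
  i=1: a_1=1, p_1 = 1*16 + 1 = 17, q_1 = 1*1 + 0 = 1.
  i=2: a_2=7, p_2 = 7*17 + 16 = 135, q_2 = 7*1 + 1 = 8.
  i=3: a_3=2, p_3 = 2*135 + 17 = 287, q_3 = 2*8 + 1 = 17.
  i=4: a_4=7, p_4 = 7*287 + 135 = 2144, q_4 = 7*17 + 8 = 127.
  i=5: a_5=1, p_5 = 1*2144 + 287 = 2431, q_5 = 1*127 + 17 = 144.
Check: 2431^2 - 285*144^2 = 5909761 - 5909760 = 1, so (x, y) = (2431, 144) solves the equation, and by the theorem it is the least positive solution.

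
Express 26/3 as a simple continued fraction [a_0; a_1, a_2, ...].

Run the Euclidean algorithm on 26 and 3; the successive quotients are the partial quotients a_0, a_1, ... (each step inverts the fractional part left over by the previous one):
  26 = 8*3 + 2, so a_0 = 8.
  3 = 1*2 + 1, so a_1 = 1.
  2 = 2*1 + 0, so a_2 = 2.
The remainder reaches 0 after 3 divisions, so the expansion has 3 partial quotients, read off in order.

[8; 1, 2]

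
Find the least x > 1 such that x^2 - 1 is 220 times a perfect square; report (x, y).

First expand sqrt(220) as a continued fraction. With x_i = (sqrt(220) + m_i)/d_i and (m_0, d_0) = (0, 1): a_0 = floor(sqrt(220)) = 14, since 14^2 = 196 <= 220 < 225 = 15^2.
Iterate m_{i+1} = d_i*a_i - m_i, d_{i+1} = (220 - m_{i+1}^2)/d_i, a_{i+1} = floor((a_0 + m_{i+1})/d_{i+1}):
  m_1 = 1*14 - 0 = 14, d_1 = (220 - 14^2)/1 = 24/1 = 24, a_1 = floor((14 + 14)/24) = 1.
  m_2 = 24*1 - 14 = 10, d_2 = (220 - 10^2)/24 = 120/24 = 5, a_2 = floor((14 + 10)/5) = 4.
  m_3 = 5*4 - 10 = 10, d_3 = (220 - 10^2)/5 = 120/5 = 24, a_3 = floor((14 + 10)/24) = 1.
  m_4 = 24*1 - 10 = 14, d_4 = (220 - 14^2)/24 = 24/24 = 1, a_4 = floor((14 + 14)/1) = 28.
  m_5 = 1*28 - 14 = 14, d_5 = (220 - 14^2)/1 = 24/1 = 24: (m_5, d_5) = (m_1, d_1) = (14, 24), so from here the quotients repeat a_1, ..., a_4; the period length is 4.
So sqrt(220) = [14; (1, 4, 1, 28)] with period length k = 4.
k is even, so the fundamental solution of x^2 - 220y^2 = 1 is (p_{k-1}, q_{k-1}) = (p_3, q_3); compute convergents through index 3.
Convergents (p_i = a_i*p_{i-1} + p_{i-2}, q_i = a_i*q_{i-1} + q_{i-2} with p_{-2}=0, p_{-1}=1, q_{-2}=1, q_{-1}=0):
  i=0: a_0=14, p_0 = 14*1 + 0 = 14, q_0 = 14*0 + 1 = 1.
  i=1: a_1=1, p_1 = 1*14 + 1 = 15, q_1 = 1*1 + 0 = 1.
  i=2: a_2=4, p_2 = 4*15 + 14 = 74, q_2 = 4*1 + 1 = 5.
  i=3: a_3=1, p_3 = 1*74 + 15 = 89, q_3 = 1*5 + 1 = 6.
Check: 89^2 - 220*6^2 = 7921 - 7920 = 1, so (x, y) = (89, 6) solves the equation, and by the theorem it is the least positive solution.

(x, y) = (89, 6)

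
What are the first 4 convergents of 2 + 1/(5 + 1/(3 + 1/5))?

Using the convergent recurrence p_i = a_i*p_{i-1} + p_{i-2}, q_i = a_i*q_{i-1} + q_{i-2} with p_{-2}=0, p_{-1}=1, q_{-2}=1, q_{-1}=0:
  i=0: a_0=2, p_0 = 2*1 + 0 = 2, q_0 = 2*0 + 1 = 1.
  i=1: a_1=5, p_1 = 5*2 + 1 = 11, q_1 = 5*1 + 0 = 5.
  i=2: a_2=3, p_2 = 3*11 + 2 = 35, q_2 = 3*5 + 1 = 16.
  i=3: a_3=5, p_3 = 5*35 + 11 = 186, q_3 = 5*16 + 5 = 85.

2/1, 11/5, 35/16, 186/85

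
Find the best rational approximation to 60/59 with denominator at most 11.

1/1

Expand x = 60/59 as a continued fraction with the Euclidean algorithm:
  60 = 1*59 + 1, so a_0 = 1.
  59 = 59*1 + 0, so a_1 = 59.
so x = [1; 59].
Convergents (p_i = a_i*p_{i-1} + p_{i-2}, q_i = a_i*q_{i-1} + q_{i-2} with p_{-2}=0, p_{-1}=1, q_{-2}=1, q_{-1}=0), until the denominator exceeds 11:
  i=0: a_0=1, p_0 = 1*1 + 0 = 1, q_0 = 1*0 + 1 = 1.
  i=1: a_1=59, p_1 = 59*1 + 1 = 60, q_1 = 59*1 + 0 = 59.
q_1 = 59 > 11, so the last convergent with denominator <= 11 is p_0/q_0 = 1/1.
The closest fraction with denominator <= 11 is either p_0/q_0 or the intermediate fraction (k*p_0 + p_{-1})/(k*q_0 + q_{-1}) with the largest k >= 1 whose denominator stays <= 11; these approach x as k grows, and every other convergent or intermediate fraction in range is farther away.
Largest k: floor((11 - q_{-1})/q_0) = floor((11 - 0)/1) = 11 (using the seeds p_{-1} = 1, q_{-1} = 0).
That gives (11*1 + 1)/(11*1 + 0) = 12/11.
Compare the errors: |x - 1/1| = |60*1 - 1*59|/(59*1) = 1/59, and |x - 12/11| = |60*11 - 12*59|/(59*11) = 48/649.
Cross-multiplying, 1*649 = 649 < 2832 = 48*59, so 1/59 is smaller: the convergent 1/1 is closer to x than 12/11.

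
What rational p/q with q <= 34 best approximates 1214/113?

333/31

Expand x = 1214/113 as a continued fraction with the Euclidean algorithm:
  1214 = 10*113 + 84, so a_0 = 10.
  113 = 1*84 + 29, so a_1 = 1.
  84 = 2*29 + 26, so a_2 = 2.
  29 = 1*26 + 3, so a_3 = 1.
  26 = 8*3 + 2, so a_4 = 8.
  3 = 1*2 + 1, so a_5 = 1.
  2 = 2*1 + 0, so a_6 = 2.
so x = [10; 1, 2, 1, 8, 1, 2].
Convergents (p_i = a_i*p_{i-1} + p_{i-2}, q_i = a_i*q_{i-1} + q_{i-2} with p_{-2}=0, p_{-1}=1, q_{-2}=1, q_{-1}=0), until the denominator exceeds 34:
  i=0: a_0=10, p_0 = 10*1 + 0 = 10, q_0 = 10*0 + 1 = 1.
  i=1: a_1=1, p_1 = 1*10 + 1 = 11, q_1 = 1*1 + 0 = 1.
  i=2: a_2=2, p_2 = 2*11 + 10 = 32, q_2 = 2*1 + 1 = 3.
  i=3: a_3=1, p_3 = 1*32 + 11 = 43, q_3 = 1*3 + 1 = 4.
  i=4: a_4=8, p_4 = 8*43 + 32 = 376, q_4 = 8*4 + 3 = 35.
q_4 = 35 > 34, so the last convergent with denominator <= 34 is p_3/q_3 = 43/4.
The closest fraction with denominator <= 34 is either p_3/q_3 or the intermediate fraction (k*p_3 + p_2)/(k*q_3 + q_2) with the largest k >= 1 whose denominator stays <= 34; these approach x as k grows, and every other convergent or intermediate fraction in range is farther away.
Largest k: floor((34 - q_2)/q_3) = floor((34 - 3)/4) = 7.
That gives (7*43 + 32)/(7*4 + 3) = 333/31.
Compare the errors: |x - 43/4| = |1214*4 - 43*113|/(113*4) = 3/452, and |x - 333/31| = |1214*31 - 333*113|/(113*31) = 5/3503.
Cross-multiplying, 5*452 = 2260 < 10509 = 3*3503, so 5/3503 is smaller: the intermediate fraction 333/31 is closer to x than 43/4.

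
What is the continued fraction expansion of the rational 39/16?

Run the Euclidean algorithm on 39 and 16; the successive quotients are the partial quotients a_0, a_1, ... (each step inverts the fractional part left over by the previous one):
  39 = 2*16 + 7, so a_0 = 2.
  16 = 2*7 + 2, so a_1 = 2.
  7 = 3*2 + 1, so a_2 = 3.
  2 = 2*1 + 0, so a_3 = 2.
The remainder reaches 0 after 4 divisions, so the expansion has 4 partial quotients, read off in order.

[2; 2, 3, 2]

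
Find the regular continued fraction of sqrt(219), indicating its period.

Write x_i = (sqrt(219) + m_i)/d_i with (m_0, d_0) = (0, 1). a_0 = floor(sqrt(219)) = 14, since 14^2 = 196 <= 219 < 225 = 15^2.
Iterate m_{i+1} = d_i*a_i - m_i, d_{i+1} = (219 - m_{i+1}^2)/d_i, a_{i+1} = floor((a_0 + m_{i+1})/d_{i+1}):
  m_1 = 1*14 - 0 = 14, d_1 = (219 - 14^2)/1 = 23/1 = 23, a_1 = floor((14 + 14)/23) = 1.
  m_2 = 23*1 - 14 = 9, d_2 = (219 - 9^2)/23 = 138/23 = 6, a_2 = floor((14 + 9)/6) = 3.
  m_3 = 6*3 - 9 = 9, d_3 = (219 - 9^2)/6 = 138/6 = 23, a_3 = floor((14 + 9)/23) = 1.
  m_4 = 23*1 - 9 = 14, d_4 = (219 - 14^2)/23 = 23/23 = 1, a_4 = floor((14 + 14)/1) = 28.
  m_5 = 1*28 - 14 = 14, d_5 = (219 - 14^2)/1 = 23/1 = 23: (m_5, d_5) = (m_1, d_1) = (14, 23), so from here the quotients repeat a_1, ..., a_4; the period length is 4.
Hence the expansion of sqrt(219) is a_0 = 14 followed by the repeating block 1, 3, 1, 28 (period 4).

[14; (1, 3, 1, 28)]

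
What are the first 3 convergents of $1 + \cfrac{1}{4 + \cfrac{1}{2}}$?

1/1, 5/4, 11/9

Using the convergent recurrence p_i = a_i*p_{i-1} + p_{i-2}, q_i = a_i*q_{i-1} + q_{i-2} with p_{-2}=0, p_{-1}=1, q_{-2}=1, q_{-1}=0:
  i=0: a_0=1, p_0 = 1*1 + 0 = 1, q_0 = 1*0 + 1 = 1.
  i=1: a_1=4, p_1 = 4*1 + 1 = 5, q_1 = 4*1 + 0 = 4.
  i=2: a_2=2, p_2 = 2*5 + 1 = 11, q_2 = 2*4 + 1 = 9.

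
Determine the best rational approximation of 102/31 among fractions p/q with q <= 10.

Expand x = 102/31 as a continued fraction with the Euclidean algorithm:
  102 = 3*31 + 9, so a_0 = 3.
  31 = 3*9 + 4, so a_1 = 3.
  9 = 2*4 + 1, so a_2 = 2.
  4 = 4*1 + 0, so a_3 = 4.
so x = [3; 3, 2, 4].
Convergents (p_i = a_i*p_{i-1} + p_{i-2}, q_i = a_i*q_{i-1} + q_{i-2} with p_{-2}=0, p_{-1}=1, q_{-2}=1, q_{-1}=0), until the denominator exceeds 10:
  i=0: a_0=3, p_0 = 3*1 + 0 = 3, q_0 = 3*0 + 1 = 1.
  i=1: a_1=3, p_1 = 3*3 + 1 = 10, q_1 = 3*1 + 0 = 3.
  i=2: a_2=2, p_2 = 2*10 + 3 = 23, q_2 = 2*3 + 1 = 7.
  i=3: a_3=4, p_3 = 4*23 + 10 = 102, q_3 = 4*7 + 3 = 31.
q_3 = 31 > 10, so the last convergent with denominator <= 10 is p_2/q_2 = 23/7.
The closest fraction with denominator <= 10 is either p_2/q_2 or the intermediate fraction (k*p_2 + p_1)/(k*q_2 + q_1) with the largest k >= 1 whose denominator stays <= 10; these approach x as k grows, and every other convergent or intermediate fraction in range is farther away.
Largest k: floor((10 - q_1)/q_2) = floor((10 - 3)/7) = 1.
That gives (1*23 + 10)/(1*7 + 3) = 33/10.
Compare the errors: |x - 23/7| = |102*7 - 23*31|/(31*7) = 1/217, and |x - 33/10| = |102*10 - 33*31|/(31*10) = 3/310.
Cross-multiplying, 1*310 = 310 < 651 = 3*217, so 1/217 is smaller: the convergent 23/7 is closer to x than 33/10.

23/7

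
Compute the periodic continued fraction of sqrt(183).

[13; (1, 1, 8, 1, 1, 26)]

Write x_i = (sqrt(183) + m_i)/d_i with (m_0, d_0) = (0, 1). a_0 = floor(sqrt(183)) = 13, since 13^2 = 169 <= 183 < 196 = 14^2.
Iterate m_{i+1} = d_i*a_i - m_i, d_{i+1} = (183 - m_{i+1}^2)/d_i, a_{i+1} = floor((a_0 + m_{i+1})/d_{i+1}):
  m_1 = 1*13 - 0 = 13, d_1 = (183 - 13^2)/1 = 14/1 = 14, a_1 = floor((13 + 13)/14) = 1.
  m_2 = 14*1 - 13 = 1, d_2 = (183 - 1^2)/14 = 182/14 = 13, a_2 = floor((13 + 1)/13) = 1.
  m_3 = 13*1 - 1 = 12, d_3 = (183 - 12^2)/13 = 39/13 = 3, a_3 = floor((13 + 12)/3) = 8.
  m_4 = 3*8 - 12 = 12, d_4 = (183 - 12^2)/3 = 39/3 = 13, a_4 = floor((13 + 12)/13) = 1.
  m_5 = 13*1 - 12 = 1, d_5 = (183 - 1^2)/13 = 182/13 = 14, a_5 = floor((13 + 1)/14) = 1.
  m_6 = 14*1 - 1 = 13, d_6 = (183 - 13^2)/14 = 14/14 = 1, a_6 = floor((13 + 13)/1) = 26.
  m_7 = 1*26 - 13 = 13, d_7 = (183 - 13^2)/1 = 14/1 = 14: (m_7, d_7) = (m_1, d_1) = (13, 14), so from here the quotients repeat a_1, ..., a_6; the period length is 6.
Hence the expansion of sqrt(183) is a_0 = 13 followed by the repeating block 1, 1, 8, 1, 1, 26 (period 6).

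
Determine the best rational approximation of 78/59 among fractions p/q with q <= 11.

Expand x = 78/59 as a continued fraction with the Euclidean algorithm:
  78 = 1*59 + 19, so a_0 = 1.
  59 = 3*19 + 2, so a_1 = 3.
  19 = 9*2 + 1, so a_2 = 9.
  2 = 2*1 + 0, so a_3 = 2.
so x = [1; 3, 9, 2].
Convergents (p_i = a_i*p_{i-1} + p_{i-2}, q_i = a_i*q_{i-1} + q_{i-2} with p_{-2}=0, p_{-1}=1, q_{-2}=1, q_{-1}=0), until the denominator exceeds 11:
  i=0: a_0=1, p_0 = 1*1 + 0 = 1, q_0 = 1*0 + 1 = 1.
  i=1: a_1=3, p_1 = 3*1 + 1 = 4, q_1 = 3*1 + 0 = 3.
  i=2: a_2=9, p_2 = 9*4 + 1 = 37, q_2 = 9*3 + 1 = 28.
q_2 = 28 > 11, so the last convergent with denominator <= 11 is p_1/q_1 = 4/3.
The closest fraction with denominator <= 11 is either p_1/q_1 or the intermediate fraction (k*p_1 + p_0)/(k*q_1 + q_0) with the largest k >= 1 whose denominator stays <= 11; these approach x as k grows, and every other convergent or intermediate fraction in range is farther away.
Largest k: floor((11 - q_0)/q_1) = floor((11 - 1)/3) = 3.
That gives (3*4 + 1)/(3*3 + 1) = 13/10.
Compare the errors: |x - 4/3| = |78*3 - 4*59|/(59*3) = 2/177, and |x - 13/10| = |78*10 - 13*59|/(59*10) = 13/590.
Cross-multiplying, 2*590 = 1180 < 2301 = 13*177, so 2/177 is smaller: the convergent 4/3 is closer to x than 13/10.

4/3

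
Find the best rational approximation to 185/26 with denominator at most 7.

Expand x = 185/26 as a continued fraction with the Euclidean algorithm:
  185 = 7*26 + 3, so a_0 = 7.
  26 = 8*3 + 2, so a_1 = 8.
  3 = 1*2 + 1, so a_2 = 1.
  2 = 2*1 + 0, so a_3 = 2.
so x = [7; 8, 1, 2].
Convergents (p_i = a_i*p_{i-1} + p_{i-2}, q_i = a_i*q_{i-1} + q_{i-2} with p_{-2}=0, p_{-1}=1, q_{-2}=1, q_{-1}=0), until the denominator exceeds 7:
  i=0: a_0=7, p_0 = 7*1 + 0 = 7, q_0 = 7*0 + 1 = 1.
  i=1: a_1=8, p_1 = 8*7 + 1 = 57, q_1 = 8*1 + 0 = 8.
q_1 = 8 > 7, so the last convergent with denominator <= 7 is p_0/q_0 = 7/1.
The closest fraction with denominator <= 7 is either p_0/q_0 or the intermediate fraction (k*p_0 + p_{-1})/(k*q_0 + q_{-1}) with the largest k >= 1 whose denominator stays <= 7; these approach x as k grows, and every other convergent or intermediate fraction in range is farther away.
Largest k: floor((7 - q_{-1})/q_0) = floor((7 - 0)/1) = 7 (using the seeds p_{-1} = 1, q_{-1} = 0).
That gives (7*7 + 1)/(7*1 + 0) = 50/7.
Compare the errors: |x - 7/1| = |185*1 - 7*26|/(26*1) = 3/26, and |x - 50/7| = |185*7 - 50*26|/(26*7) = 5/182.
Cross-multiplying, 5*26 = 130 < 546 = 3*182, so 5/182 is smaller: the intermediate fraction 50/7 is closer to x than 7/1.

50/7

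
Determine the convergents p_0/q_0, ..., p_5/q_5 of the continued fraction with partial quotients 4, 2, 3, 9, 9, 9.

4/1, 9/2, 31/7, 288/65, 2623/592, 23895/5393

Using the convergent recurrence p_i = a_i*p_{i-1} + p_{i-2}, q_i = a_i*q_{i-1} + q_{i-2} with p_{-2}=0, p_{-1}=1, q_{-2}=1, q_{-1}=0:
  i=0: a_0=4, p_0 = 4*1 + 0 = 4, q_0 = 4*0 + 1 = 1.
  i=1: a_1=2, p_1 = 2*4 + 1 = 9, q_1 = 2*1 + 0 = 2.
  i=2: a_2=3, p_2 = 3*9 + 4 = 31, q_2 = 3*2 + 1 = 7.
  i=3: a_3=9, p_3 = 9*31 + 9 = 288, q_3 = 9*7 + 2 = 65.
  i=4: a_4=9, p_4 = 9*288 + 31 = 2623, q_4 = 9*65 + 7 = 592.
  i=5: a_5=9, p_5 = 9*2623 + 288 = 23895, q_5 = 9*592 + 65 = 5393.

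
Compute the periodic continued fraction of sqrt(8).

Write x_i = (sqrt(8) + m_i)/d_i with (m_0, d_0) = (0, 1). a_0 = floor(sqrt(8)) = 2, since 2^2 = 4 <= 8 < 9 = 3^2.
Iterate m_{i+1} = d_i*a_i - m_i, d_{i+1} = (8 - m_{i+1}^2)/d_i, a_{i+1} = floor((a_0 + m_{i+1})/d_{i+1}):
  m_1 = 1*2 - 0 = 2, d_1 = (8 - 2^2)/1 = 4/1 = 4, a_1 = floor((2 + 2)/4) = 1.
  m_2 = 4*1 - 2 = 2, d_2 = (8 - 2^2)/4 = 4/4 = 1, a_2 = floor((2 + 2)/1) = 4.
  m_3 = 1*4 - 2 = 2, d_3 = (8 - 2^2)/1 = 4/1 = 4: (m_3, d_3) = (m_1, d_1) = (2, 4), so from here the quotients repeat a_1, a_2; the period length is 2.
Hence the expansion of sqrt(8) is a_0 = 2 followed by the repeating block 1, 4 (period 2).

[2; (1, 4)]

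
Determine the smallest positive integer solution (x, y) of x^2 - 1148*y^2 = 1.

First expand sqrt(1148) as a continued fraction. With x_i = (sqrt(1148) + m_i)/d_i and (m_0, d_0) = (0, 1): a_0 = floor(sqrt(1148)) = 33, since 33^2 = 1089 <= 1148 < 1156 = 34^2.
Iterate m_{i+1} = d_i*a_i - m_i, d_{i+1} = (1148 - m_{i+1}^2)/d_i, a_{i+1} = floor((a_0 + m_{i+1})/d_{i+1}):
  m_1 = 1*33 - 0 = 33, d_1 = (1148 - 33^2)/1 = 59/1 = 59, a_1 = floor((33 + 33)/59) = 1.
  m_2 = 59*1 - 33 = 26, d_2 = (1148 - 26^2)/59 = 472/59 = 8, a_2 = floor((33 + 26)/8) = 7.
  m_3 = 8*7 - 26 = 30, d_3 = (1148 - 30^2)/8 = 248/8 = 31, a_3 = floor((33 + 30)/31) = 2.
  m_4 = 31*2 - 30 = 32, d_4 = (1148 - 32^2)/31 = 124/31 = 4, a_4 = floor((33 + 32)/4) = 16.
  m_5 = 4*16 - 32 = 32, d_5 = (1148 - 32^2)/4 = 124/4 = 31, a_5 = floor((33 + 32)/31) = 2.
  m_6 = 31*2 - 32 = 30, d_6 = (1148 - 30^2)/31 = 248/31 = 8, a_6 = floor((33 + 30)/8) = 7.
  m_7 = 8*7 - 30 = 26, d_7 = (1148 - 26^2)/8 = 472/8 = 59, a_7 = floor((33 + 26)/59) = 1.
  m_8 = 59*1 - 26 = 33, d_8 = (1148 - 33^2)/59 = 59/59 = 1, a_8 = floor((33 + 33)/1) = 66.
  m_9 = 1*66 - 33 = 33, d_9 = (1148 - 33^2)/1 = 59/1 = 59: (m_9, d_9) = (m_1, d_1) = (33, 59), so from here the quotients repeat a_1, ..., a_8; the period length is 8.
So sqrt(1148) = [33; (1, 7, 2, 16, 2, 7, 1, 66)] with period length k = 8.
k is even, so the fundamental solution of x^2 - 1148y^2 = 1 is (p_{k-1}, q_{k-1}) = (p_7, q_7); compute convergents through index 7.
Convergents (p_i = a_i*p_{i-1} + p_{i-2}, q_i = a_i*q_{i-1} + q_{i-2} with p_{-2}=0, p_{-1}=1, q_{-2}=1, q_{-1}=0):
  i=0: a_0=33, p_0 = 33*1 + 0 = 33, q_0 = 33*0 + 1 = 1.
  i=1: a_1=1, p_1 = 1*33 + 1 = 34, q_1 = 1*1 + 0 = 1.
  i=2: a_2=7, p_2 = 7*34 + 33 = 271, q_2 = 7*1 + 1 = 8.
  i=3: a_3=2, p_3 = 2*271 + 34 = 576, q_3 = 2*8 + 1 = 17.
  i=4: a_4=16, p_4 = 16*576 + 271 = 9487, q_4 = 16*17 + 8 = 280.
  i=5: a_5=2, p_5 = 2*9487 + 576 = 19550, q_5 = 2*280 + 17 = 577.
  i=6: a_6=7, p_6 = 7*19550 + 9487 = 146337, q_6 = 7*577 + 280 = 4319.
  i=7: a_7=1, p_7 = 1*146337 + 19550 = 165887, q_7 = 1*4319 + 577 = 4896.
Check: 165887^2 - 1148*4896^2 = 27518496769 - 27518496768 = 1, so (x, y) = (165887, 4896) solves the equation, and by the theorem it is the least positive solution.

(x, y) = (165887, 4896)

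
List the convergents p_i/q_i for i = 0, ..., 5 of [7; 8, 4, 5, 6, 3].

7/1, 57/8, 235/33, 1232/173, 7627/1071, 24113/3386

Using the convergent recurrence p_i = a_i*p_{i-1} + p_{i-2}, q_i = a_i*q_{i-1} + q_{i-2} with p_{-2}=0, p_{-1}=1, q_{-2}=1, q_{-1}=0:
  i=0: a_0=7, p_0 = 7*1 + 0 = 7, q_0 = 7*0 + 1 = 1.
  i=1: a_1=8, p_1 = 8*7 + 1 = 57, q_1 = 8*1 + 0 = 8.
  i=2: a_2=4, p_2 = 4*57 + 7 = 235, q_2 = 4*8 + 1 = 33.
  i=3: a_3=5, p_3 = 5*235 + 57 = 1232, q_3 = 5*33 + 8 = 173.
  i=4: a_4=6, p_4 = 6*1232 + 235 = 7627, q_4 = 6*173 + 33 = 1071.
  i=5: a_5=3, p_5 = 3*7627 + 1232 = 24113, q_5 = 3*1071 + 173 = 3386.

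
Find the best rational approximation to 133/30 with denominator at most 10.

Expand x = 133/30 as a continued fraction with the Euclidean algorithm:
  133 = 4*30 + 13, so a_0 = 4.
  30 = 2*13 + 4, so a_1 = 2.
  13 = 3*4 + 1, so a_2 = 3.
  4 = 4*1 + 0, so a_3 = 4.
so x = [4; 2, 3, 4].
Convergents (p_i = a_i*p_{i-1} + p_{i-2}, q_i = a_i*q_{i-1} + q_{i-2} with p_{-2}=0, p_{-1}=1, q_{-2}=1, q_{-1}=0), until the denominator exceeds 10:
  i=0: a_0=4, p_0 = 4*1 + 0 = 4, q_0 = 4*0 + 1 = 1.
  i=1: a_1=2, p_1 = 2*4 + 1 = 9, q_1 = 2*1 + 0 = 2.
  i=2: a_2=3, p_2 = 3*9 + 4 = 31, q_2 = 3*2 + 1 = 7.
  i=3: a_3=4, p_3 = 4*31 + 9 = 133, q_3 = 4*7 + 2 = 30.
q_3 = 30 > 10, so the last convergent with denominator <= 10 is p_2/q_2 = 31/7.
The closest fraction with denominator <= 10 is either p_2/q_2 or the intermediate fraction (k*p_2 + p_1)/(k*q_2 + q_1) with the largest k >= 1 whose denominator stays <= 10; these approach x as k grows, and every other convergent or intermediate fraction in range is farther away.
Largest k: floor((10 - q_1)/q_2) = floor((10 - 2)/7) = 1.
That gives (1*31 + 9)/(1*7 + 2) = 40/9.
Compare the errors: |x - 31/7| = |133*7 - 31*30|/(30*7) = 1/210, and |x - 40/9| = |133*9 - 40*30|/(30*9) = 3/270.
Cross-multiplying, 1*270 = 270 < 630 = 3*210, so 1/210 is smaller: the convergent 31/7 is closer to x than 40/9.

31/7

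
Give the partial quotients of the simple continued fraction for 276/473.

[0; 1, 1, 2, 2, 39]

Run the Euclidean algorithm on 276 and 473; the successive quotients are the partial quotients a_0, a_1, ... (each step inverts the fractional part left over by the previous one):
  276 = 0*473 + 276, so a_0 = 0.
  473 = 1*276 + 197, so a_1 = 1.
  276 = 1*197 + 79, so a_2 = 1.
  197 = 2*79 + 39, so a_3 = 2.
  79 = 2*39 + 1, so a_4 = 2.
  39 = 39*1 + 0, so a_5 = 39.
The remainder reaches 0 after 6 divisions, so the expansion has 6 partial quotients, read off in order.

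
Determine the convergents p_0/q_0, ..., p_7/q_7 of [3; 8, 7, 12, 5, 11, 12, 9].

3/1, 25/8, 178/57, 2161/692, 10983/3517, 122974/39379, 1486671/476065, 13503013/4323964

Using the convergent recurrence p_i = a_i*p_{i-1} + p_{i-2}, q_i = a_i*q_{i-1} + q_{i-2} with p_{-2}=0, p_{-1}=1, q_{-2}=1, q_{-1}=0:
  i=0: a_0=3, p_0 = 3*1 + 0 = 3, q_0 = 3*0 + 1 = 1.
  i=1: a_1=8, p_1 = 8*3 + 1 = 25, q_1 = 8*1 + 0 = 8.
  i=2: a_2=7, p_2 = 7*25 + 3 = 178, q_2 = 7*8 + 1 = 57.
  i=3: a_3=12, p_3 = 12*178 + 25 = 2161, q_3 = 12*57 + 8 = 692.
  i=4: a_4=5, p_4 = 5*2161 + 178 = 10983, q_4 = 5*692 + 57 = 3517.
  i=5: a_5=11, p_5 = 11*10983 + 2161 = 122974, q_5 = 11*3517 + 692 = 39379.
  i=6: a_6=12, p_6 = 12*122974 + 10983 = 1486671, q_6 = 12*39379 + 3517 = 476065.
  i=7: a_7=9, p_7 = 9*1486671 + 122974 = 13503013, q_7 = 9*476065 + 39379 = 4323964.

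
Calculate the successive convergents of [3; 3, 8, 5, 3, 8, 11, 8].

3/1, 10/3, 83/25, 425/128, 1358/409, 11289/3400, 125537/37809, 1015585/305872

Using the convergent recurrence p_i = a_i*p_{i-1} + p_{i-2}, q_i = a_i*q_{i-1} + q_{i-2} with p_{-2}=0, p_{-1}=1, q_{-2}=1, q_{-1}=0:
  i=0: a_0=3, p_0 = 3*1 + 0 = 3, q_0 = 3*0 + 1 = 1.
  i=1: a_1=3, p_1 = 3*3 + 1 = 10, q_1 = 3*1 + 0 = 3.
  i=2: a_2=8, p_2 = 8*10 + 3 = 83, q_2 = 8*3 + 1 = 25.
  i=3: a_3=5, p_3 = 5*83 + 10 = 425, q_3 = 5*25 + 3 = 128.
  i=4: a_4=3, p_4 = 3*425 + 83 = 1358, q_4 = 3*128 + 25 = 409.
  i=5: a_5=8, p_5 = 8*1358 + 425 = 11289, q_5 = 8*409 + 128 = 3400.
  i=6: a_6=11, p_6 = 11*11289 + 1358 = 125537, q_6 = 11*3400 + 409 = 37809.
  i=7: a_7=8, p_7 = 8*125537 + 11289 = 1015585, q_7 = 8*37809 + 3400 = 305872.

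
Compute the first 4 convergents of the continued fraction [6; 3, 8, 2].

6/1, 19/3, 158/25, 335/53

Using the convergent recurrence p_i = a_i*p_{i-1} + p_{i-2}, q_i = a_i*q_{i-1} + q_{i-2} with p_{-2}=0, p_{-1}=1, q_{-2}=1, q_{-1}=0:
  i=0: a_0=6, p_0 = 6*1 + 0 = 6, q_0 = 6*0 + 1 = 1.
  i=1: a_1=3, p_1 = 3*6 + 1 = 19, q_1 = 3*1 + 0 = 3.
  i=2: a_2=8, p_2 = 8*19 + 6 = 158, q_2 = 8*3 + 1 = 25.
  i=3: a_3=2, p_3 = 2*158 + 19 = 335, q_3 = 2*25 + 3 = 53.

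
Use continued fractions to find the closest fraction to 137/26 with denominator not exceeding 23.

Expand x = 137/26 as a continued fraction with the Euclidean algorithm:
  137 = 5*26 + 7, so a_0 = 5.
  26 = 3*7 + 5, so a_1 = 3.
  7 = 1*5 + 2, so a_2 = 1.
  5 = 2*2 + 1, so a_3 = 2.
  2 = 2*1 + 0, so a_4 = 2.
so x = [5; 3, 1, 2, 2].
Convergents (p_i = a_i*p_{i-1} + p_{i-2}, q_i = a_i*q_{i-1} + q_{i-2} with p_{-2}=0, p_{-1}=1, q_{-2}=1, q_{-1}=0), until the denominator exceeds 23:
  i=0: a_0=5, p_0 = 5*1 + 0 = 5, q_0 = 5*0 + 1 = 1.
  i=1: a_1=3, p_1 = 3*5 + 1 = 16, q_1 = 3*1 + 0 = 3.
  i=2: a_2=1, p_2 = 1*16 + 5 = 21, q_2 = 1*3 + 1 = 4.
  i=3: a_3=2, p_3 = 2*21 + 16 = 58, q_3 = 2*4 + 3 = 11.
  i=4: a_4=2, p_4 = 2*58 + 21 = 137, q_4 = 2*11 + 4 = 26.
q_4 = 26 > 23, so the last convergent with denominator <= 23 is p_3/q_3 = 58/11.
The closest fraction with denominator <= 23 is either p_3/q_3 or the intermediate fraction (k*p_3 + p_2)/(k*q_3 + q_2) with the largest k >= 1 whose denominator stays <= 23; these approach x as k grows, and every other convergent or intermediate fraction in range is farther away.
Largest k: floor((23 - q_2)/q_3) = floor((23 - 4)/11) = 1.
That gives (1*58 + 21)/(1*11 + 4) = 79/15.
Compare the errors: |x - 58/11| = |137*11 - 58*26|/(26*11) = 1/286, and |x - 79/15| = |137*15 - 79*26|/(26*15) = 1/390.
Cross-multiplying, 1*286 = 286 < 390 = 1*390, so 1/390 is smaller: the intermediate fraction 79/15 is closer to x than 58/11.

79/15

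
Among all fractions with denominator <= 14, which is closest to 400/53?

Expand x = 400/53 as a continued fraction with the Euclidean algorithm:
  400 = 7*53 + 29, so a_0 = 7.
  53 = 1*29 + 24, so a_1 = 1.
  29 = 1*24 + 5, so a_2 = 1.
  24 = 4*5 + 4, so a_3 = 4.
  5 = 1*4 + 1, so a_4 = 1.
  4 = 4*1 + 0, so a_5 = 4.
so x = [7; 1, 1, 4, 1, 4].
Convergents (p_i = a_i*p_{i-1} + p_{i-2}, q_i = a_i*q_{i-1} + q_{i-2} with p_{-2}=0, p_{-1}=1, q_{-2}=1, q_{-1}=0), until the denominator exceeds 14:
  i=0: a_0=7, p_0 = 7*1 + 0 = 7, q_0 = 7*0 + 1 = 1.
  i=1: a_1=1, p_1 = 1*7 + 1 = 8, q_1 = 1*1 + 0 = 1.
  i=2: a_2=1, p_2 = 1*8 + 7 = 15, q_2 = 1*1 + 1 = 2.
  i=3: a_3=4, p_3 = 4*15 + 8 = 68, q_3 = 4*2 + 1 = 9.
  i=4: a_4=1, p_4 = 1*68 + 15 = 83, q_4 = 1*9 + 2 = 11.
  i=5: a_5=4, p_5 = 4*83 + 68 = 400, q_5 = 4*11 + 9 = 53.
q_5 = 53 > 14, so the last convergent with denominator <= 14 is p_4/q_4 = 83/11.
The closest fraction with denominator <= 14 is either p_4/q_4 or the intermediate fraction (k*p_4 + p_3)/(k*q_4 + q_3) with the largest k >= 1 whose denominator stays <= 14; these approach x as k grows, and every other convergent or intermediate fraction in range is farther away.
Largest k: floor((14 - q_3)/q_4) = floor((14 - 9)/11) = 0.
Since k = 0, no intermediate fraction beyond p_4/q_4 has denominator <= 14, so the convergent 83/11 is the closest (its error is |400*11 - 83*53|/(53*11) = 1/583).

83/11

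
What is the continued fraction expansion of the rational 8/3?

[2; 1, 2]

Run the Euclidean algorithm on 8 and 3; the successive quotients are the partial quotients a_0, a_1, ... (each step inverts the fractional part left over by the previous one):
  8 = 2*3 + 2, so a_0 = 2.
  3 = 1*2 + 1, so a_1 = 1.
  2 = 2*1 + 0, so a_2 = 2.
The remainder reaches 0 after 3 divisions, so the expansion has 3 partial quotients, read off in order.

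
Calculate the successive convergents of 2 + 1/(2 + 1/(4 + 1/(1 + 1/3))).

Using the convergent recurrence p_i = a_i*p_{i-1} + p_{i-2}, q_i = a_i*q_{i-1} + q_{i-2} with p_{-2}=0, p_{-1}=1, q_{-2}=1, q_{-1}=0:
  i=0: a_0=2, p_0 = 2*1 + 0 = 2, q_0 = 2*0 + 1 = 1.
  i=1: a_1=2, p_1 = 2*2 + 1 = 5, q_1 = 2*1 + 0 = 2.
  i=2: a_2=4, p_2 = 4*5 + 2 = 22, q_2 = 4*2 + 1 = 9.
  i=3: a_3=1, p_3 = 1*22 + 5 = 27, q_3 = 1*9 + 2 = 11.
  i=4: a_4=3, p_4 = 3*27 + 22 = 103, q_4 = 3*11 + 9 = 42.

2/1, 5/2, 22/9, 27/11, 103/42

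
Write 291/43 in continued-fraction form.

[6; 1, 3, 3, 3]

Run the Euclidean algorithm on 291 and 43; the successive quotients are the partial quotients a_0, a_1, ... (each step inverts the fractional part left over by the previous one):
  291 = 6*43 + 33, so a_0 = 6.
  43 = 1*33 + 10, so a_1 = 1.
  33 = 3*10 + 3, so a_2 = 3.
  10 = 3*3 + 1, so a_3 = 3.
  3 = 3*1 + 0, so a_4 = 3.
The remainder reaches 0 after 5 divisions, so the expansion has 5 partial quotients, read off in order.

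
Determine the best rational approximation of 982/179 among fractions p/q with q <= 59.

192/35

Expand x = 982/179 as a continued fraction with the Euclidean algorithm:
  982 = 5*179 + 87, so a_0 = 5.
  179 = 2*87 + 5, so a_1 = 2.
  87 = 17*5 + 2, so a_2 = 17.
  5 = 2*2 + 1, so a_3 = 2.
  2 = 2*1 + 0, so a_4 = 2.
so x = [5; 2, 17, 2, 2].
Convergents (p_i = a_i*p_{i-1} + p_{i-2}, q_i = a_i*q_{i-1} + q_{i-2} with p_{-2}=0, p_{-1}=1, q_{-2}=1, q_{-1}=0), until the denominator exceeds 59:
  i=0: a_0=5, p_0 = 5*1 + 0 = 5, q_0 = 5*0 + 1 = 1.
  i=1: a_1=2, p_1 = 2*5 + 1 = 11, q_1 = 2*1 + 0 = 2.
  i=2: a_2=17, p_2 = 17*11 + 5 = 192, q_2 = 17*2 + 1 = 35.
  i=3: a_3=2, p_3 = 2*192 + 11 = 395, q_3 = 2*35 + 2 = 72.
q_3 = 72 > 59, so the last convergent with denominator <= 59 is p_2/q_2 = 192/35.
The closest fraction with denominator <= 59 is either p_2/q_2 or the intermediate fraction (k*p_2 + p_1)/(k*q_2 + q_1) with the largest k >= 1 whose denominator stays <= 59; these approach x as k grows, and every other convergent or intermediate fraction in range is farther away.
Largest k: floor((59 - q_1)/q_2) = floor((59 - 2)/35) = 1.
That gives (1*192 + 11)/(1*35 + 2) = 203/37.
Compare the errors: |x - 192/35| = |982*35 - 192*179|/(179*35) = 2/6265, and |x - 203/37| = |982*37 - 203*179|/(179*37) = 3/6623.
Cross-multiplying, 2*6623 = 13246 < 18795 = 3*6265, so 2/6265 is smaller: the convergent 192/35 is closer to x than 203/37.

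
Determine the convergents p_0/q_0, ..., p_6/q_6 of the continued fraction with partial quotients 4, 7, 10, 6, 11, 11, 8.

4/1, 29/7, 294/71, 1793/433, 20017/4834, 221980/53607, 1795857/433690

Using the convergent recurrence p_i = a_i*p_{i-1} + p_{i-2}, q_i = a_i*q_{i-1} + q_{i-2} with p_{-2}=0, p_{-1}=1, q_{-2}=1, q_{-1}=0:
  i=0: a_0=4, p_0 = 4*1 + 0 = 4, q_0 = 4*0 + 1 = 1.
  i=1: a_1=7, p_1 = 7*4 + 1 = 29, q_1 = 7*1 + 0 = 7.
  i=2: a_2=10, p_2 = 10*29 + 4 = 294, q_2 = 10*7 + 1 = 71.
  i=3: a_3=6, p_3 = 6*294 + 29 = 1793, q_3 = 6*71 + 7 = 433.
  i=4: a_4=11, p_4 = 11*1793 + 294 = 20017, q_4 = 11*433 + 71 = 4834.
  i=5: a_5=11, p_5 = 11*20017 + 1793 = 221980, q_5 = 11*4834 + 433 = 53607.
  i=6: a_6=8, p_6 = 8*221980 + 20017 = 1795857, q_6 = 8*53607 + 4834 = 433690.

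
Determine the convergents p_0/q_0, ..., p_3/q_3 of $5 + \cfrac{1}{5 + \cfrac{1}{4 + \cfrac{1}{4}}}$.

5/1, 26/5, 109/21, 462/89

Using the convergent recurrence p_i = a_i*p_{i-1} + p_{i-2}, q_i = a_i*q_{i-1} + q_{i-2} with p_{-2}=0, p_{-1}=1, q_{-2}=1, q_{-1}=0:
  i=0: a_0=5, p_0 = 5*1 + 0 = 5, q_0 = 5*0 + 1 = 1.
  i=1: a_1=5, p_1 = 5*5 + 1 = 26, q_1 = 5*1 + 0 = 5.
  i=2: a_2=4, p_2 = 4*26 + 5 = 109, q_2 = 4*5 + 1 = 21.
  i=3: a_3=4, p_3 = 4*109 + 26 = 462, q_3 = 4*21 + 5 = 89.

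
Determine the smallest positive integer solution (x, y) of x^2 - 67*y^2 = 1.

First expand sqrt(67) as a continued fraction. With x_i = (sqrt(67) + m_i)/d_i and (m_0, d_0) = (0, 1): a_0 = floor(sqrt(67)) = 8, since 8^2 = 64 <= 67 < 81 = 9^2.
Iterate m_{i+1} = d_i*a_i - m_i, d_{i+1} = (67 - m_{i+1}^2)/d_i, a_{i+1} = floor((a_0 + m_{i+1})/d_{i+1}):
  m_1 = 1*8 - 0 = 8, d_1 = (67 - 8^2)/1 = 3/1 = 3, a_1 = floor((8 + 8)/3) = 5.
  m_2 = 3*5 - 8 = 7, d_2 = (67 - 7^2)/3 = 18/3 = 6, a_2 = floor((8 + 7)/6) = 2.
  m_3 = 6*2 - 7 = 5, d_3 = (67 - 5^2)/6 = 42/6 = 7, a_3 = floor((8 + 5)/7) = 1.
  m_4 = 7*1 - 5 = 2, d_4 = (67 - 2^2)/7 = 63/7 = 9, a_4 = floor((8 + 2)/9) = 1.
  m_5 = 9*1 - 2 = 7, d_5 = (67 - 7^2)/9 = 18/9 = 2, a_5 = floor((8 + 7)/2) = 7.
  m_6 = 2*7 - 7 = 7, d_6 = (67 - 7^2)/2 = 18/2 = 9, a_6 = floor((8 + 7)/9) = 1.
  m_7 = 9*1 - 7 = 2, d_7 = (67 - 2^2)/9 = 63/9 = 7, a_7 = floor((8 + 2)/7) = 1.
  m_8 = 7*1 - 2 = 5, d_8 = (67 - 5^2)/7 = 42/7 = 6, a_8 = floor((8 + 5)/6) = 2.
  m_9 = 6*2 - 5 = 7, d_9 = (67 - 7^2)/6 = 18/6 = 3, a_9 = floor((8 + 7)/3) = 5.
  m_10 = 3*5 - 7 = 8, d_10 = (67 - 8^2)/3 = 3/3 = 1, a_10 = floor((8 + 8)/1) = 16.
  m_11 = 1*16 - 8 = 8, d_11 = (67 - 8^2)/1 = 3/1 = 3: (m_11, d_11) = (m_1, d_1) = (8, 3), so from here the quotients repeat a_1, ..., a_10; the period length is 10.
So sqrt(67) = [8; (5, 2, 1, 1, 7, 1, 1, 2, 5, 16)] with period length k = 10.
k is even, so the fundamental solution of x^2 - 67y^2 = 1 is (p_{k-1}, q_{k-1}) = (p_9, q_9); compute convergents through index 9.
Convergents (p_i = a_i*p_{i-1} + p_{i-2}, q_i = a_i*q_{i-1} + q_{i-2} with p_{-2}=0, p_{-1}=1, q_{-2}=1, q_{-1}=0):
  i=0: a_0=8, p_0 = 8*1 + 0 = 8, q_0 = 8*0 + 1 = 1.
  i=1: a_1=5, p_1 = 5*8 + 1 = 41, q_1 = 5*1 + 0 = 5.
  i=2: a_2=2, p_2 = 2*41 + 8 = 90, q_2 = 2*5 + 1 = 11.
  i=3: a_3=1, p_3 = 1*90 + 41 = 131, q_3 = 1*11 + 5 = 16.
  i=4: a_4=1, p_4 = 1*131 + 90 = 221, q_4 = 1*16 + 11 = 27.
  i=5: a_5=7, p_5 = 7*221 + 131 = 1678, q_5 = 7*27 + 16 = 205.
  i=6: a_6=1, p_6 = 1*1678 + 221 = 1899, q_6 = 1*205 + 27 = 232.
  i=7: a_7=1, p_7 = 1*1899 + 1678 = 3577, q_7 = 1*232 + 205 = 437.
  i=8: a_8=2, p_8 = 2*3577 + 1899 = 9053, q_8 = 2*437 + 232 = 1106.
  i=9: a_9=5, p_9 = 5*9053 + 3577 = 48842, q_9 = 5*1106 + 437 = 5967.
Check: 48842^2 - 67*5967^2 = 2385540964 - 2385540963 = 1, so (x, y) = (48842, 5967) solves the equation, and by the theorem it is the least positive solution.

(x, y) = (48842, 5967)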